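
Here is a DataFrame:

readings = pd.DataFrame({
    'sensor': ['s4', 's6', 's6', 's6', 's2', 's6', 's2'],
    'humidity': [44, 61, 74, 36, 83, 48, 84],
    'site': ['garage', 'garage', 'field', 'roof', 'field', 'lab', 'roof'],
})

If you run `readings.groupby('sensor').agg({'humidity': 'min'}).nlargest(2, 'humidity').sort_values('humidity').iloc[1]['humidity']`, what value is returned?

83

group by sensor, min of humidity:
        humidity
sensor          
s2            83
s4            44
s6            36
take 2 rows with largest humidity:
        humidity
sensor          
s2            83
s4            44
sort by humidity:
        humidity
sensor          
s4            44
s2            83
Taking the value at position 1, column 'humidity' gives 83.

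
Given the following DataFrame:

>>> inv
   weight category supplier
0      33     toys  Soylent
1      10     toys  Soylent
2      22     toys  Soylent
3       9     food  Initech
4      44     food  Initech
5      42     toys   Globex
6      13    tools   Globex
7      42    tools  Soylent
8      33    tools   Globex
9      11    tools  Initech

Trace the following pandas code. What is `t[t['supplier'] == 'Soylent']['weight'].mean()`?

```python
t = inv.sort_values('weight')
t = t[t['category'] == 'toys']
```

21.6666666667

sort by weight:
   weight category supplier
3       9     food  Initech
1      10     toys  Soylent
9      11    tools  Initech
6      13    tools   Globex
2      22     toys  Soylent
0      33     toys  Soylent
8      33    tools   Globex
5      42     toys   Globex
7      42    tools  Soylent
4      44     food  Initech
filter rows where category == 'toys':
   weight category supplier
1      10     toys  Soylent
2      22     toys  Soylent
0      33     toys  Soylent
5      42     toys   Globex
filter rows where supplier == 'Soylent':
   weight category supplier
1      10     toys  Soylent
2      22     toys  Soylent
0      33     toys  Soylent
The mean of column 'weight' is 21.6666666667.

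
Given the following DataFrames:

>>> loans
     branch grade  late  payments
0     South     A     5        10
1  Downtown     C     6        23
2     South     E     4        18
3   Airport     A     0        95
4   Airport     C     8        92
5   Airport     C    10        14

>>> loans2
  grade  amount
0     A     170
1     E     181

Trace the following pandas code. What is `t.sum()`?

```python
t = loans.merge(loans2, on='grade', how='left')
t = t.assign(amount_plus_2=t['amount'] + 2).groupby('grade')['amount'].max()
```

351.0

merge on 'grade' (how='left') → 6 rows:
     branch grade  late  payments  amount
0     South     A     5        10   170.0
1  Downtown     C     6        23     NaN
2     South     E     4        18   181.0
3   Airport     A     0        95   170.0
4   Airport     C     8        92     NaN
5   Airport     C    10        14     NaN
add column amount_plus_2 = t['amount'] + 2:
     branch grade  late  payments  amount  amount_plus_2
0     South     A     5        10   170.0          172.0
1  Downtown     C     6        23     NaN            NaN
2     South     E     4        18   181.0          183.0
3   Airport     A     0        95   170.0          172.0
4   Airport     C     8        92     NaN            NaN
5   Airport     C    10        14     NaN            NaN
group by grade, max of amount:
grade
A    170.0
C      NaN
E    181.0
Name: amount, dtype: float64
Taking the sum of the resulting series gives 351.0.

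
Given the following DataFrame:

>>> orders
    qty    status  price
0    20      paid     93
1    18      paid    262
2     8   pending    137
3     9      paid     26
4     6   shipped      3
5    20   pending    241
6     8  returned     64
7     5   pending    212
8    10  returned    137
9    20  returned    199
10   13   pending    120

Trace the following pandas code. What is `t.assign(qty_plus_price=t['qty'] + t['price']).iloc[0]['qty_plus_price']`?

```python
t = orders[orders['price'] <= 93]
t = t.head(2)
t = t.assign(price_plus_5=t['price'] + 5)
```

113

filter rows where price <= 93:
   qty    status  price
0   20      paid     93
3    9      paid     26
4    6   shipped      3
6    8  returned     64
take first 2 rows:
   qty status  price
0   20   paid     93
3    9   paid     26
add column price_plus_5 = t['price'] + 5:
   qty status  price  price_plus_5
0   20   paid     93            98
3    9   paid     26            31
add column qty_plus_price = t['qty'] + t['price']:
   qty status  price  price_plus_5  qty_plus_price
0   20   paid     93            98             113
3    9   paid     26            31              35
The value at position 0, column 'qty_plus_price' is 113.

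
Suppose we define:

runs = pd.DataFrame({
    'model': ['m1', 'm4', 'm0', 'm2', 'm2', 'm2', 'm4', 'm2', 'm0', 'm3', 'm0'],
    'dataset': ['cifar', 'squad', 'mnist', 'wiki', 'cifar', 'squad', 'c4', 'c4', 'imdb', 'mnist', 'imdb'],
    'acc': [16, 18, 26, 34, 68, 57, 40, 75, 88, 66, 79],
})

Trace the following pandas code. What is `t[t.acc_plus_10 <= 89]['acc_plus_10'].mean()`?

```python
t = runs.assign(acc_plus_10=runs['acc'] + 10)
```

add column acc_plus_10 = runs['acc'] + 10:
   model dataset  acc  acc_plus_10
0     m1   cifar   16           26
1     m4   squad   18           28
2     m0   mnist   26           36
3     m2    wiki   34           44
4     m2   cifar   68           78
5     m2   squad   57           67
6     m4      c4   40           50
7     m2      c4   75           85
8     m0    imdb   88           98
9     m3   mnist   66           76
10    m0    imdb   79           89
filter rows where acc_plus_10 <= 89:
   model dataset  acc  acc_plus_10
0     m1   cifar   16           26
1     m4   squad   18           28
2     m0   mnist   26           36
3     m2    wiki   34           44
4     m2   cifar   68           78
5     m2   squad   57           67
6     m4      c4   40           50
7     m2      c4   75           85
9     m3   mnist   66           76
10    m0    imdb   79           89

57.9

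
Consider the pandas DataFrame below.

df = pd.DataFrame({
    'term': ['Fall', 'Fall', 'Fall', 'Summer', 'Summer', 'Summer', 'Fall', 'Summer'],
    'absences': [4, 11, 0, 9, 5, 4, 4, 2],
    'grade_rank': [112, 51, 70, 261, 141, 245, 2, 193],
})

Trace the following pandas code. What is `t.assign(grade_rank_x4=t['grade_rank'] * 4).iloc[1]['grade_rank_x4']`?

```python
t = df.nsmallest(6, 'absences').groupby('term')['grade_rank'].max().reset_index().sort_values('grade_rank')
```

980

take 6 rows with smallest absences:
     term  absences  grade_rank
2    Fall         0          70
7  Summer         2         193
0    Fall         4         112
5  Summer         4         245
6    Fall         4           2
4  Summer         5         141
group by term, max of grade_rank:
term
Fall      112
Summer    245
Name: grade_rank, dtype: int64
reset_index():
     term  grade_rank
0    Fall         112
1  Summer         245
sort by grade_rank:
     term  grade_rank
0    Fall         112
1  Summer         245
add column grade_rank_x4 = t['grade_rank'] * 4:
     term  grade_rank  grade_rank_x4
0    Fall         112            448
1  Summer         245            980
Taking the value at position 1, column 'grade_rank_x4' gives 980.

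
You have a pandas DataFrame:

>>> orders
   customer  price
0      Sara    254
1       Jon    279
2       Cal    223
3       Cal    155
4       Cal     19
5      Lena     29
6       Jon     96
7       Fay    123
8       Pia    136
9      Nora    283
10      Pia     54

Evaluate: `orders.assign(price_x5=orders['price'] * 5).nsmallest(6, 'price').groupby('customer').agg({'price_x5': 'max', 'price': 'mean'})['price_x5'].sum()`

add column price_x5 = orders['price'] * 5:
   customer  price  price_x5
0      Sara    254      1270
1       Jon    279      1395
2       Cal    223      1115
3       Cal    155       775
4       Cal     19        95
5      Lena     29       145
6       Jon     96       480
7       Fay    123       615
8       Pia    136       680
9      Nora    283      1415
10      Pia     54       270
take 6 rows with smallest price:
   customer  price  price_x5
4       Cal     19        95
5      Lena     29       145
10      Pia     54       270
6       Jon     96       480
7       Fay    123       615
8       Pia    136       680
group by customer: max(price_x5), mean(price):
          price_x5  price
customer                 
Cal             95   19.0
Fay            615  123.0
Jon            480   96.0
Lena           145   29.0
Pia            680   95.0
So sum() = 2015.

2015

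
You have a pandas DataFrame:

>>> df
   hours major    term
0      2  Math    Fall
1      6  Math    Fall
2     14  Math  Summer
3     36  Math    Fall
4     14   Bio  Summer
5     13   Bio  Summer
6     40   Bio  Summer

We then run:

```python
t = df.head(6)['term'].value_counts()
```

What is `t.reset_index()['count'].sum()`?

take first 6 rows:
   hours major    term
0      2  Math    Fall
1      6  Math    Fall
2     14  Math  Summer
3     36  Math    Fall
4     14   Bio  Summer
5     13   Bio  Summer
value_counts of term:
term
Fall      3
Summer    3
Name: count, dtype: int64
reset_index():
     term  count
0    Fall      3
1  Summer      3
Hence 6.

6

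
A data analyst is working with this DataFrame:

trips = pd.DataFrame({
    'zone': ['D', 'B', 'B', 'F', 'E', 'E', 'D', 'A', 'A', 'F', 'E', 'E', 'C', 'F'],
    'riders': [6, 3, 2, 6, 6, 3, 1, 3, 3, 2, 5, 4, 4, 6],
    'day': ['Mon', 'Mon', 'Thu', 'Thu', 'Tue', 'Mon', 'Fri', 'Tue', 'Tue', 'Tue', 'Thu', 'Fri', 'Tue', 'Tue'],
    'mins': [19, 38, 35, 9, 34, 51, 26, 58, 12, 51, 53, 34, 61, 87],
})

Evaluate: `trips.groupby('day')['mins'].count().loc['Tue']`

group by day, count of mins:
day
Fri    2
Mon    3
Thu    3
Tue    6
Name: mins, dtype: int64
Finally, value at index 'Tue' = 6.

6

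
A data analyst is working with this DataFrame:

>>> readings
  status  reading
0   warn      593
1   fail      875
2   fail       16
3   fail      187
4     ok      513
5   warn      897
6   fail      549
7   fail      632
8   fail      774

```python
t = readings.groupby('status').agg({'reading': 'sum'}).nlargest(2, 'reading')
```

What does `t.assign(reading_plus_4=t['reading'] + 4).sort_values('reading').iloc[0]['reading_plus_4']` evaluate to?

group by status, sum of reading:
        reading
status         
fail       3033
ok          513
warn       1490
take 2 rows with largest reading:
        reading
status         
fail       3033
warn       1490
add column reading_plus_4 = t['reading'] + 4:
        reading  reading_plus_4
status                         
fail       3033            3037
warn       1490            1494
sort by reading:
        reading  reading_plus_4
status                         
warn       1490            1494
fail       3033            3037
So iloc[0]['reading_plus_4'] = 1494.

1494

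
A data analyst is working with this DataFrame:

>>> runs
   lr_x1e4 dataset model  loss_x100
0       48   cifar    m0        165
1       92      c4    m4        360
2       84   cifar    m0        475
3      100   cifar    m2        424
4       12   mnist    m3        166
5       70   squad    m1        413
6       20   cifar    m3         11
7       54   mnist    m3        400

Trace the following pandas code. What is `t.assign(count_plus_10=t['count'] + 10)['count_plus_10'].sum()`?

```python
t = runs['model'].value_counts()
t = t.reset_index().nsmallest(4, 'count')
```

value_counts of model:
model
m3    3
m0    2
m4    1
m2    1
m1    1
Name: count, dtype: int64
reset_index():
  model  count
0    m3      3
1    m0      2
2    m4      1
3    m2      1
4    m1      1
take 4 rows with smallest count:
  model  count
2    m4      1
3    m2      1
4    m1      1
1    m0      2
add column count_plus_10 = t['count'] + 10:
  model  count  count_plus_10
2    m4      1             11
3    m2      1             11
4    m1      1             11
1    m0      2             12

45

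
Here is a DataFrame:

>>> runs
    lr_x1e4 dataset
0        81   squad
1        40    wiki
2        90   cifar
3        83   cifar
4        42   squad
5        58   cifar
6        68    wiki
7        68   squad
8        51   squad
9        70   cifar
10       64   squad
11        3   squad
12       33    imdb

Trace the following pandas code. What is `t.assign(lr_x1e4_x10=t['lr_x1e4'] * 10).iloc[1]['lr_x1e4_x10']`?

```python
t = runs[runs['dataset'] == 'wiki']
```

680

filter rows where dataset == 'wiki':
   lr_x1e4 dataset
1       40    wiki
6       68    wiki
add column lr_x1e4_x10 = t['lr_x1e4'] * 10:
   lr_x1e4 dataset  lr_x1e4_x10
1       40    wiki          400
6       68    wiki          680
Then the value at position 1, column 'lr_x1e4_x10': 680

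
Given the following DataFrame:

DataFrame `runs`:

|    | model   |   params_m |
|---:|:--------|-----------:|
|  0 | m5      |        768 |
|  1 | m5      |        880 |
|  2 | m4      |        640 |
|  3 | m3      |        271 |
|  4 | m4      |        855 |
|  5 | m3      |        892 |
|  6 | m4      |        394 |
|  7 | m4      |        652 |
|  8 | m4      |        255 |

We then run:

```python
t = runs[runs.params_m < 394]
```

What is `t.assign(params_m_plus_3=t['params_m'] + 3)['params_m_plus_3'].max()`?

274

filter rows where params_m < 394:
  model  params_m
3    m3       271
8    m4       255
add column params_m_plus_3 = t['params_m'] + 3:
  model  params_m  params_m_plus_3
3    m3       271              274
8    m4       255              258
So max() = 274.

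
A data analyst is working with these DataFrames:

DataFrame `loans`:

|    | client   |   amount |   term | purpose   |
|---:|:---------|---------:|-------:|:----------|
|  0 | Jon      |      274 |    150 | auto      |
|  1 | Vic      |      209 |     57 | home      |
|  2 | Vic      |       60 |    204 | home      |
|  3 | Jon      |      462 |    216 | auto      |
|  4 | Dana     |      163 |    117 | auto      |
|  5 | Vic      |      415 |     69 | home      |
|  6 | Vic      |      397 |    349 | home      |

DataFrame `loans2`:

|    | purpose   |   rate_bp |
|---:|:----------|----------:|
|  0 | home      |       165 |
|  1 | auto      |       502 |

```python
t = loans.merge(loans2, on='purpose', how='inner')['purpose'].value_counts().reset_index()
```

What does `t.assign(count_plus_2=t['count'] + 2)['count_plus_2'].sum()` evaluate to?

merge on 'purpose' (how='inner') → 7 rows:
  client  amount  term purpose  rate_bp
0    Jon     274   150    auto      502
1    Vic     209    57    home      165
2    Vic      60   204    home      165
3    Jon     462   216    auto      502
4   Dana     163   117    auto      502
5    Vic     415    69    home      165
6    Vic     397   349    home      165
value_counts of purpose:
purpose
home    4
auto    3
Name: count, dtype: int64
reset_index():
  purpose  count
0    home      4
1    auto      3
add column count_plus_2 = t['count'] + 2:
  purpose  count  count_plus_2
0    home      4             6
1    auto      3             5
So sum() = 11.

11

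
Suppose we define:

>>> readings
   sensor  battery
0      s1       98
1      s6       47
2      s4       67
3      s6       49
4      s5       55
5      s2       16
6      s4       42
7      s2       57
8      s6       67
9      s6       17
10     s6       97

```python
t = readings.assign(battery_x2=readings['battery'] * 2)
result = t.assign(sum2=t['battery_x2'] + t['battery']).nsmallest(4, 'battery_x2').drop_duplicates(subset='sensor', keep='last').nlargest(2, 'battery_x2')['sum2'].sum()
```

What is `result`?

267

add column battery_x2 = readings['battery'] * 2:
   sensor  battery  battery_x2
0      s1       98         196
1      s6       47          94
2      s4       67         134
3      s6       49          98
4      s5       55         110
5      s2       16          32
6      s4       42          84
7      s2       57         114
8      s6       67         134
9      s6       17          34
10     s6       97         194
add column sum2 = t['battery_x2'] + t['battery']:
   sensor  battery  battery_x2  sum2
0      s1       98         196   294
1      s6       47          94   141
2      s4       67         134   201
3      s6       49          98   147
4      s5       55         110   165
5      s2       16          32    48
6      s4       42          84   126
7      s2       57         114   171
8      s6       67         134   201
9      s6       17          34    51
10     s6       97         194   291
take 4 rows with smallest battery_x2:
  sensor  battery  battery_x2  sum2
5     s2       16          32    48
9     s6       17          34    51
6     s4       42          84   126
1     s6       47          94   141
drop duplicate sensor (keep=last):
  sensor  battery  battery_x2  sum2
5     s2       16          32    48
6     s4       42          84   126
1     s6       47          94   141
take 2 rows with largest battery_x2:
  sensor  battery  battery_x2  sum2
1     s6       47          94   141
6     s4       42          84   126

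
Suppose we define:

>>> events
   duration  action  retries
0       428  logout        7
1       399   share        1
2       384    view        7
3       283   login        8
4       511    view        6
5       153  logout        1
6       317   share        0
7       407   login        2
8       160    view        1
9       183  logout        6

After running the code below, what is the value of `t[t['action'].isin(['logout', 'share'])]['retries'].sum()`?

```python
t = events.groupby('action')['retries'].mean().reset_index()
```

5.16666666667

group by action, mean of retries:
action
login     5.000000
logout    4.666667
share     0.500000
view      4.666667
Name: retries, dtype: float64
reset_index():
   action   retries
0   login  5.000000
1  logout  4.666667
2   share  0.500000
3    view  4.666667
filter rows where action in ['logout', 'share']:
   action   retries
1  logout  4.666667
2   share  0.500000
Finally, sum of column 'retries' = 5.16666666667.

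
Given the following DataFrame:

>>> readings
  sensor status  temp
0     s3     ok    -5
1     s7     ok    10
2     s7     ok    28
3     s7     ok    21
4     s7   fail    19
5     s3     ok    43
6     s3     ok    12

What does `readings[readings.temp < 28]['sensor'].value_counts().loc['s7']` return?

filter rows where temp < 28:
  sensor status  temp
0     s3     ok    -5
1     s7     ok    10
3     s7     ok    21
4     s7   fail    19
6     s3     ok    12
value_counts of sensor:
sensor
s7    3
s3    2
Name: count, dtype: int64

3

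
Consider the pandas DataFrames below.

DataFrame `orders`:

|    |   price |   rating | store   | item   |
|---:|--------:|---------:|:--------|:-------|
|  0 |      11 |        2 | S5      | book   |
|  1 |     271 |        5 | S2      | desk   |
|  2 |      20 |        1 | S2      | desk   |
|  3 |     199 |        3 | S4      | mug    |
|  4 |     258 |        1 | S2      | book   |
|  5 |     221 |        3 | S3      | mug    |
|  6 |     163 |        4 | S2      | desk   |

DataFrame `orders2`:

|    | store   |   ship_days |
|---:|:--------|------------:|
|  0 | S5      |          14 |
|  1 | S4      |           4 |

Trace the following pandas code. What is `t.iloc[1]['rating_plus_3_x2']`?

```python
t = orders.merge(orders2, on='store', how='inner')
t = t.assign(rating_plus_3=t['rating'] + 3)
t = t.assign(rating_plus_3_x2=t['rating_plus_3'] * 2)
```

12

merge on 'store' (how='inner') → 2 rows:
   price  rating store  item  ship_days
0     11       2    S5  book         14
1    199       3    S4   mug          4
add column rating_plus_3 = t['rating'] + 3:
   price  rating store  item  ship_days  rating_plus_3
0     11       2    S5  book         14              5
1    199       3    S4   mug          4              6
add column rating_plus_3_x2 = t['rating_plus_3'] * 2:
   price  rating store  item  ship_days  rating_plus_3  rating_plus_3_x2
0     11       2    S5  book         14              5                10
1    199       3    S4   mug          4              6                12
Finally, value at position 1, column 'rating_plus_3_x2' = 12.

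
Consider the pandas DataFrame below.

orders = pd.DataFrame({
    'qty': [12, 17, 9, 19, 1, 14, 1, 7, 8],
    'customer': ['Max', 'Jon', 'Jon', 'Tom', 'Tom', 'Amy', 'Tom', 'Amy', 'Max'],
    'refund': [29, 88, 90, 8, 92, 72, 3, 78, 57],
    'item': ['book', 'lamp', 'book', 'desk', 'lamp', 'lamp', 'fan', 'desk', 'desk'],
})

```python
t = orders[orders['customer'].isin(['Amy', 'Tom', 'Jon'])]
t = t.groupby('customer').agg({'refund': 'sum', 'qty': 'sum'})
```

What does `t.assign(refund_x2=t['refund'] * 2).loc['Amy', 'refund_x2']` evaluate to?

filter rows where customer in ['Amy', 'Tom', 'Jon']:
   qty customer  refund  item
1   17      Jon      88  lamp
2    9      Jon      90  book
3   19      Tom       8  desk
4    1      Tom      92  lamp
5   14      Amy      72  lamp
6    1      Tom       3   fan
7    7      Amy      78  desk
group by customer: sum(refund), sum(qty):
          refund  qty
customer             
Amy          150   21
Jon          178   26
Tom          103   21
add column refund_x2 = t['refund'] * 2:
          refund  qty  refund_x2
customer                        
Amy          150   21        300
Jon          178   26        356
Tom          103   21        206
Hence 300.

300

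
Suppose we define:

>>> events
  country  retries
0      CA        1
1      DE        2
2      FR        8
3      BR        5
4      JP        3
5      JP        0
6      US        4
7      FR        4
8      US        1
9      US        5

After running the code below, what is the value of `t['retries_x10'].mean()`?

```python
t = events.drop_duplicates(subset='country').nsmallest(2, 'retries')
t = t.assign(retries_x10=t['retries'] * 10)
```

drop duplicate country (keep=first):
  country  retries
0      CA        1
1      DE        2
2      FR        8
3      BR        5
4      JP        3
6      US        4
take 2 rows with smallest retries:
  country  retries
0      CA        1
1      DE        2
add column retries_x10 = t['retries'] * 10:
  country  retries  retries_x10
0      CA        1           10
1      DE        2           20

15.0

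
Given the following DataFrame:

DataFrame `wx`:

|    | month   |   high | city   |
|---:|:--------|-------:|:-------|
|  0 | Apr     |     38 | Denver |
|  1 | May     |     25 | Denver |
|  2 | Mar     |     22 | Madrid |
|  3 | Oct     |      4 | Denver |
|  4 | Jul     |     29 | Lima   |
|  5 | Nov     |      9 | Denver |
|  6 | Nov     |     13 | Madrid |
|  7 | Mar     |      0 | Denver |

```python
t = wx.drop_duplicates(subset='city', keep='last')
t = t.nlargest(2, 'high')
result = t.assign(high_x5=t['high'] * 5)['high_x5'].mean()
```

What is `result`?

105.0

drop duplicate city (keep=last):
  month  high    city
4   Jul    29    Lima
6   Nov    13  Madrid
7   Mar     0  Denver
take 2 rows with largest high:
  month  high    city
4   Jul    29    Lima
6   Nov    13  Madrid
add column high_x5 = t['high'] * 5:
  month  high    city  high_x5
4   Jul    29    Lima      145
6   Nov    13  Madrid       65
Then the mean of column 'high_x5': 105.0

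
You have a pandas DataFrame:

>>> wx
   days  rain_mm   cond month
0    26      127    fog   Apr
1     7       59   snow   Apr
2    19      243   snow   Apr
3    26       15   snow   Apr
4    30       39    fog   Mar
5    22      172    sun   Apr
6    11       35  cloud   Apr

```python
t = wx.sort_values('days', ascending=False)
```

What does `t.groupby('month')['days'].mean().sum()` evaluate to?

sort by days descending:
   days  rain_mm   cond month
4    30       39    fog   Mar
0    26      127    fog   Apr
3    26       15   snow   Apr
5    22      172    sun   Apr
2    19      243   snow   Apr
6    11       35  cloud   Apr
1     7       59   snow   Apr
group by month, mean of days:
month
Apr    18.5
Mar    30.0
Name: days, dtype: float64
Reading off the sum of the resulting series, we get 48.5.

48.5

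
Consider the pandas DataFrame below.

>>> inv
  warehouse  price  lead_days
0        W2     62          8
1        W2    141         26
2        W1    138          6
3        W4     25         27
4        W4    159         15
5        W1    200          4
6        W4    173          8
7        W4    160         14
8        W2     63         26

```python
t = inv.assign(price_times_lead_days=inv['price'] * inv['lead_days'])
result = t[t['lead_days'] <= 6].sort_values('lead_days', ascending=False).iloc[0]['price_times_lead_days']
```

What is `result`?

add column price_times_lead_days = inv['price'] * inv['lead_days']:
  warehouse  price  lead_days  price_times_lead_days
0        W2     62          8                    496
1        W2    141         26                   3666
2        W1    138          6                    828
3        W4     25         27                    675
4        W4    159         15                   2385
5        W1    200          4                    800
6        W4    173          8                   1384
7        W4    160         14                   2240
8        W2     63         26                   1638
filter rows where lead_days <= 6:
  warehouse  price  lead_days  price_times_lead_days
2        W1    138          6                    828
5        W1    200          4                    800
sort by lead_days descending:
  warehouse  price  lead_days  price_times_lead_days
2        W1    138          6                    828
5        W1    200          4                    800
Hence 828.

828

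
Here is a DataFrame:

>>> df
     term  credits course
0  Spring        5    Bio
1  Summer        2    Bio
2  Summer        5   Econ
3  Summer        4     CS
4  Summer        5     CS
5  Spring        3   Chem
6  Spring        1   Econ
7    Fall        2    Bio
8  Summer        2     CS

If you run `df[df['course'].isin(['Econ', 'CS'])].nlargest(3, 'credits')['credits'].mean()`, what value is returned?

4.66666666667

filter rows where course in ['Econ', 'CS']:
     term  credits course
2  Summer        5   Econ
3  Summer        4     CS
4  Summer        5     CS
6  Spring        1   Econ
8  Summer        2     CS
take 3 rows with largest credits:
     term  credits course
2  Summer        5   Econ
4  Summer        5     CS
3  Summer        4     CS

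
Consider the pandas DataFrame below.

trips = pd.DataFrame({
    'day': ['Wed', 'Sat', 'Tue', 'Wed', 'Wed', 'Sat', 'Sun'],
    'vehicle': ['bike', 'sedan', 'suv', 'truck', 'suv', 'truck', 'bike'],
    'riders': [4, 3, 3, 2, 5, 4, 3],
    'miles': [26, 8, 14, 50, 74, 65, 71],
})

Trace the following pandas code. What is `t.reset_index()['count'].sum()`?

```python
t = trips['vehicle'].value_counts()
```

value_counts of vehicle:
vehicle
bike     2
suv      2
truck    2
sedan    1
Name: count, dtype: int64
reset_index():
  vehicle  count
0    bike      2
1     suv      2
2   truck      2
3   sedan      1
Reading off the sum of column 'count', we get 7.

7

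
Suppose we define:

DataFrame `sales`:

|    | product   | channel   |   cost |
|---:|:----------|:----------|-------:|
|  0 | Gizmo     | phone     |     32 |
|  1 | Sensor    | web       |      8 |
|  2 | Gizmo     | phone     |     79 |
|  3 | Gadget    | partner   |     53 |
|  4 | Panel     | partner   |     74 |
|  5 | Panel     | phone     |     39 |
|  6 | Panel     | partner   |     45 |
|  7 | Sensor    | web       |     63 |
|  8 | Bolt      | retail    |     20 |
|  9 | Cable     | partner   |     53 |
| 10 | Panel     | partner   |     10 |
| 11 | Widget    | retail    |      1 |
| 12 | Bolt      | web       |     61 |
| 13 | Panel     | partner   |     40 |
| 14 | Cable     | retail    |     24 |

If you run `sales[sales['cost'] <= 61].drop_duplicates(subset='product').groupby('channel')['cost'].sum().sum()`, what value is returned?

206

filter rows where cost <= 61:
   product  channel  cost
0    Gizmo    phone    32
1   Sensor      web     8
3   Gadget  partner    53
5    Panel    phone    39
6    Panel  partner    45
8     Bolt   retail    20
9    Cable  partner    53
10   Panel  partner    10
11  Widget   retail     1
12    Bolt      web    61
13   Panel  partner    40
14   Cable   retail    24
drop duplicate product (keep=first):
   product  channel  cost
0    Gizmo    phone    32
1   Sensor      web     8
3   Gadget  partner    53
5    Panel    phone    39
8     Bolt   retail    20
9    Cable  partner    53
11  Widget   retail     1
group by channel, sum of cost:
channel
partner    106
phone       71
retail      21
web          8
Name: cost, dtype: int64
sum of the resulting series → 206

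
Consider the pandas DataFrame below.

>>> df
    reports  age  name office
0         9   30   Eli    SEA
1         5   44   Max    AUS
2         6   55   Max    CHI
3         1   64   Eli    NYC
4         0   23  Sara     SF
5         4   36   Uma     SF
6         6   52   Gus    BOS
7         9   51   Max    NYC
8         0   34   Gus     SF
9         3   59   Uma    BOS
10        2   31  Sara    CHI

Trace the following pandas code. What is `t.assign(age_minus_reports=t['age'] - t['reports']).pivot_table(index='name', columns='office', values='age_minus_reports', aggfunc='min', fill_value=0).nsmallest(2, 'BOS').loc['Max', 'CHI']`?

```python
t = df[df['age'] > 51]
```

filter rows where age > 51:
   reports  age name office
2        6   55  Max    CHI
3        1   64  Eli    NYC
6        6   52  Gus    BOS
9        3   59  Uma    BOS
add column age_minus_reports = t['age'] - t['reports']:
   reports  age name office  age_minus_reports
2        6   55  Max    CHI                 49
3        1   64  Eli    NYC                 63
6        6   52  Gus    BOS                 46
9        3   59  Uma    BOS                 56
pivot: rows=name, cols=office, min(age_minus_reports):
office  BOS  CHI  NYC
name                 
Eli       0    0   63
Gus      46    0    0
Max       0   49    0
Uma      56    0    0
take 2 rows with smallest BOS:
office  BOS  CHI  NYC
name                 
Eli       0    0   63
Max       0   49    0
value at row 'Max', column 'CHI' → 49

49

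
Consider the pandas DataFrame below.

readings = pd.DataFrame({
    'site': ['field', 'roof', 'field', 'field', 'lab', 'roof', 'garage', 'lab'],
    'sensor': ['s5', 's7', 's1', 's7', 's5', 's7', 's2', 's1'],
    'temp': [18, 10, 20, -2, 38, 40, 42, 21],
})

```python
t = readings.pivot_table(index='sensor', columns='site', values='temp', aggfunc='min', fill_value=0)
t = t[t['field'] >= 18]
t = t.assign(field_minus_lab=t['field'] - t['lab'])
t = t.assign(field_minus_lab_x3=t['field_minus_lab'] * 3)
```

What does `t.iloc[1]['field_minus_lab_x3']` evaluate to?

pivot: rows=sensor, cols=site, min(temp):
site    field  garage  lab  roof
sensor                          
s1         20       0   21     0
s2          0      42    0     0
s5         18       0   38     0
s7         -2       0    0    10
filter rows where field >= 18:
site    field  garage  lab  roof
sensor                          
s1         20       0   21     0
s5         18       0   38     0
add column field_minus_lab = t['field'] - t['lab']:
site    field  garage  lab  roof  field_minus_lab
sensor                                           
s1         20       0   21     0               -1
s5         18       0   38     0              -20
add column field_minus_lab_x3 = t['field_minus_lab'] * 3:
site    field  garage  lab  roof  field_minus_lab  field_minus_lab_x3
sensor                                                               
s1         20       0   21     0               -1                  -3
s5         18       0   38     0              -20                 -60

-60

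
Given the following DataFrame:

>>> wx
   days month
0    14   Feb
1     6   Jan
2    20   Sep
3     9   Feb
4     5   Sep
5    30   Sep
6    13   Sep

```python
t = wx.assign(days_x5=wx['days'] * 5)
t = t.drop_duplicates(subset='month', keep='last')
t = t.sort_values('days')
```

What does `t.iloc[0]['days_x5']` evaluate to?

add column days_x5 = wx['days'] * 5:
   days month  days_x5
0    14   Feb       70
1     6   Jan       30
2    20   Sep      100
3     9   Feb       45
4     5   Sep       25
5    30   Sep      150
6    13   Sep       65
drop duplicate month (keep=last):
   days month  days_x5
1     6   Jan       30
3     9   Feb       45
6    13   Sep       65
sort by days:
   days month  days_x5
1     6   Jan       30
3     9   Feb       45
6    13   Sep       65
Then the value at position 0, column 'days_x5': 30

30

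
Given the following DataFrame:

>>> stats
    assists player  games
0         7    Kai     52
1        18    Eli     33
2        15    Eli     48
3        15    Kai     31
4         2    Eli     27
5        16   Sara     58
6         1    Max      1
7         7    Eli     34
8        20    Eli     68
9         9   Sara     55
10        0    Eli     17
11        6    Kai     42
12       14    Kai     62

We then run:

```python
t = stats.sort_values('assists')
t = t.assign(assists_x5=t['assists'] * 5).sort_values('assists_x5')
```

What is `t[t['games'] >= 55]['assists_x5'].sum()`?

sort by assists:
    assists player  games
10        0    Eli     17
6         1    Max      1
4         2    Eli     27
11        6    Kai     42
0         7    Kai     52
7         7    Eli     34
9         9   Sara     55
12       14    Kai     62
2        15    Eli     48
3        15    Kai     31
5        16   Sara     58
1        18    Eli     33
8        20    Eli     68
add column assists_x5 = t['assists'] * 5:
    assists player  games  assists_x5
10        0    Eli     17           0
6         1    Max      1           5
4         2    Eli     27          10
11        6    Kai     42          30
0         7    Kai     52          35
7         7    Eli     34          35
9         9   Sara     55          45
12       14    Kai     62          70
2        15    Eli     48          75
3        15    Kai     31          75
5        16   Sara     58          80
1        18    Eli     33          90
8        20    Eli     68         100
sort by assists_x5:
    assists player  games  assists_x5
10        0    Eli     17           0
6         1    Max      1           5
4         2    Eli     27          10
11        6    Kai     42          30
0         7    Kai     52          35
7         7    Eli     34          35
9         9   Sara     55          45
12       14    Kai     62          70
2        15    Eli     48          75
3        15    Kai     31          75
5        16   Sara     58          80
1        18    Eli     33          90
8        20    Eli     68         100
filter rows where games >= 55:
    assists player  games  assists_x5
9         9   Sara     55          45
12       14    Kai     62          70
5        16   Sara     58          80
8        20    Eli     68         100

295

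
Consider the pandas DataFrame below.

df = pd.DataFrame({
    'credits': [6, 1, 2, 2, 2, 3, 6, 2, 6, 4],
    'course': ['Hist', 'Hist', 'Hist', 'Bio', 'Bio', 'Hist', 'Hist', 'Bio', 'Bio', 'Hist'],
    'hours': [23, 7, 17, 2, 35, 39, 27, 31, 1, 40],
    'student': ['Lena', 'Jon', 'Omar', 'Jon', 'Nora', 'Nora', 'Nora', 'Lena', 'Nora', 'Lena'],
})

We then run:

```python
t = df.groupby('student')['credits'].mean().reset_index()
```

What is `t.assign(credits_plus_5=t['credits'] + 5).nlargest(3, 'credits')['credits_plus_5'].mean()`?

8.41666666667

group by student, mean of credits:
student
Jon     1.50
Lena    4.00
Nora    4.25
Omar    2.00
Name: credits, dtype: float64
reset_index():
  student  credits
0     Jon     1.50
1    Lena     4.00
2    Nora     4.25
3    Omar     2.00
add column credits_plus_5 = t['credits'] + 5:
  student  credits  credits_plus_5
0     Jon     1.50            6.50
1    Lena     4.00            9.00
2    Nora     4.25            9.25
3    Omar     2.00            7.00
take 3 rows with largest credits:
  student  credits  credits_plus_5
2    Nora     4.25            9.25
1    Lena     4.00            9.00
3    Omar     2.00            7.00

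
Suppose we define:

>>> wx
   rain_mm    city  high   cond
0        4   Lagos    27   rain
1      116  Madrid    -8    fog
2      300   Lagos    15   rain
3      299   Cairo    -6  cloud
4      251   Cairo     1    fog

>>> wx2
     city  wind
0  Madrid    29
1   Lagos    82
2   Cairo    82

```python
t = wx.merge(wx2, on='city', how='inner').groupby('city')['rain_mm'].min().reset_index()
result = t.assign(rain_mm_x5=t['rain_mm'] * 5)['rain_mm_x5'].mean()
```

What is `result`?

merge on 'city' (how='inner') → 5 rows:
   rain_mm    city  high   cond  wind
0        4   Lagos    27   rain    82
1      116  Madrid    -8    fog    29
2      300   Lagos    15   rain    82
3      299   Cairo    -6  cloud    82
4      251   Cairo     1    fog    82
group by city, min of rain_mm:
city
Cairo     251
Lagos       4
Madrid    116
Name: rain_mm, dtype: int64
reset_index():
     city  rain_mm
0   Cairo      251
1   Lagos        4
2  Madrid      116
add column rain_mm_x5 = t['rain_mm'] * 5:
     city  rain_mm  rain_mm_x5
0   Cairo      251        1255
1   Lagos        4          20
2  Madrid      116         580
Then the mean of column 'rain_mm_x5': 618.333333333

618.333333333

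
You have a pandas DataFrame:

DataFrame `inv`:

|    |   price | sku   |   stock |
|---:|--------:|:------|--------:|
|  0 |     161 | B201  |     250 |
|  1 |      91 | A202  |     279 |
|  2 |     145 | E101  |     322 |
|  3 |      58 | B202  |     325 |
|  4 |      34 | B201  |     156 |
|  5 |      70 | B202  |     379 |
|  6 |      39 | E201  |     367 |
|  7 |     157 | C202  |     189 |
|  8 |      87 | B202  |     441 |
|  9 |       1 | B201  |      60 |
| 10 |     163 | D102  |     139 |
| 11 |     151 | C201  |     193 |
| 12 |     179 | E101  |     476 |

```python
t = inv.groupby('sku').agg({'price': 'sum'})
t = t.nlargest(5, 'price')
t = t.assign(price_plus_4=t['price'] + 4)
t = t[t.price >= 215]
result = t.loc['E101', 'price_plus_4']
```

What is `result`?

group by sku, sum of price:
      price
sku        
A202     91
B201    196
B202    215
C201    151
C202    157
D102    163
E101    324
E201     39
take 5 rows with largest price:
      price
sku        
E101    324
B202    215
B201    196
D102    163
C202    157
add column price_plus_4 = t['price'] + 4:
      price  price_plus_4
sku                      
E101    324           328
B202    215           219
B201    196           200
D102    163           167
C202    157           161
filter rows where price >= 215:
      price  price_plus_4
sku                      
E101    324           328
B202    215           219

328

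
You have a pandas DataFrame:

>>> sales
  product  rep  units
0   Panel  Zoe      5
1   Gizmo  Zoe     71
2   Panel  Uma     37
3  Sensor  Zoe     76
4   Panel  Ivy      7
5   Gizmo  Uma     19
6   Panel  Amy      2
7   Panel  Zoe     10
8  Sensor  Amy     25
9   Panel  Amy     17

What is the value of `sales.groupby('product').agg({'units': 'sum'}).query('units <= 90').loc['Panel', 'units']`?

group by product, sum of units:
         units
product       
Gizmo       90
Panel       78
Sensor     101
filter rows where units <= 90:
         units
product       
Gizmo       90
Panel       78
Taking the value at row 'Panel', column 'units' gives 78.

78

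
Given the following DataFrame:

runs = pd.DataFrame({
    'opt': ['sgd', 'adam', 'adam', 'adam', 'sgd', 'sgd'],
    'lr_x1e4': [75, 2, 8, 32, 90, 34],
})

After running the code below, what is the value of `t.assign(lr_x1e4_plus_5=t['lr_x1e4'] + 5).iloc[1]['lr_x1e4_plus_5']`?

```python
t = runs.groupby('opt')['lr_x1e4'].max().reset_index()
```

group by opt, max of lr_x1e4:
opt
adam    32
sgd     90
Name: lr_x1e4, dtype: int64
reset_index():
    opt  lr_x1e4
0  adam       32
1   sgd       90
add column lr_x1e4_plus_5 = t['lr_x1e4'] + 5:
    opt  lr_x1e4  lr_x1e4_plus_5
0  adam       32              37
1   sgd       90              95

95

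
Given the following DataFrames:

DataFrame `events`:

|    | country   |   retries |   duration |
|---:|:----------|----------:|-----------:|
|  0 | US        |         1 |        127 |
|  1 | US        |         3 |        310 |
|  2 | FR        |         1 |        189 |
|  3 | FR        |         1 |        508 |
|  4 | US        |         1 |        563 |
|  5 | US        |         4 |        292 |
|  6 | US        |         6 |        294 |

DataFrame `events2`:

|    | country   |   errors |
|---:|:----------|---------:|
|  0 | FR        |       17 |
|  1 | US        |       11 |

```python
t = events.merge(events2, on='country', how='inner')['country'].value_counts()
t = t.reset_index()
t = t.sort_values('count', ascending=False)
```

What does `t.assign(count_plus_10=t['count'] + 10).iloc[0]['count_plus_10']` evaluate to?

merge on 'country' (how='inner') → 7 rows:
  country  retries  duration  errors
0      US        1       127      11
1      US        3       310      11
2      FR        1       189      17
3      FR        1       508      17
4      US        1       563      11
5      US        4       292      11
6      US        6       294      11
value_counts of country:
country
US    5
FR    2
Name: count, dtype: int64
reset_index():
  country  count
0      US      5
1      FR      2
sort by count descending:
  country  count
0      US      5
1      FR      2
add column count_plus_10 = t['count'] + 10:
  country  count  count_plus_10
0      US      5             15
1      FR      2             12
Reading off the value at position 0, column 'count_plus_10', we get 15.

15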